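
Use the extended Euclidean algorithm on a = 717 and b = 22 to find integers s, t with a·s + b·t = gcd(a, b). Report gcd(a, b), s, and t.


Euclidean algorithm on (717, 22) — divide until remainder is 0:
  717 = 32 · 22 + 13
  22 = 1 · 13 + 9
  13 = 1 · 9 + 4
  9 = 2 · 4 + 1
  4 = 4 · 1 + 0
gcd(717, 22) = 1.
Track Bezout coefficients alongside the remainders: start with r₀ = 717 = a·1 + b·0 (s = 1, t = 0) and r₁ = 22 = a·0 + b·1 (s = 0, t = 1); each new remainder r_{k+1} = r_{k-1} − q_k·r_k inherits s_{k+1} = s_{k-1} − q_k·s_k, t_{k+1} = t_{k-1} − q_k·t_k, so r_k = a·s_k + b·t_k at every step:
  q = 32: r = 13, s = 1 − 32·0 = 1, t = 0 − 32·1 = -32  (check: 717·1 + 22·(-32) = 13)
  q = 1: r = 9, s = 0 − 1·1 = -1, t = 1 − 1·(-32) = 33  (check: 717·(-1) + 22·33 = 9)
  q = 1: r = 4, s = 1 − 1·(-1) = 2, t = -32 − 1·33 = -65  (check: 717·2 + 22·(-65) = 4)
  q = 2: r = 1, s = -1 − 2·2 = -5, t = 33 − 2·(-65) = 163  (check: 717·(-5) + 22·163 = 1)
The row with r = 1 (the gcd) gives the Bezout coefficients s = -5, t = 163.
Result: 717 · (-5) + 22 · (163) = 1.

gcd(717, 22) = 1; s = -5, t = 163 (check: 717·(-5) + 22·163 = 1).


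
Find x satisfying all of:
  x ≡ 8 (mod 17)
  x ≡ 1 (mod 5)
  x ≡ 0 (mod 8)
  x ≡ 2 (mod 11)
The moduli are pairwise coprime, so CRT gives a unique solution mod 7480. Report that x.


Product of moduli M = 17 · 5 · 8 · 11 = 7480.
Merge one congruence at a time:
  Start: x ≡ 8 (mod 17).
  Combine with x ≡ 1 (mod 5); new modulus lcm = 85.
    Write x = 8 + 17·t and substitute into x ≡ 1 (mod 5): 17·t ≡ 1 − 8 = -7 (mod 5).
    Reduce coefficients mod 5: 2·t ≡ 3 (mod 5).
    The inverse of 2 mod 5 is 3 (since 2·3 = 6 = 1·5 + 1), so t ≡ 3·3 = 9 ≡ 4 (mod 5).
    Then x = 8 + 17·4 = 76, valid modulo lcm(17, 5) = 85: x ≡ 76 (mod 85).
  Combine with x ≡ 0 (mod 8); new modulus lcm = 680.
    Write x = 76 + 85·t and substitute into x ≡ 0 (mod 8): 85·t ≡ 0 − 76 = -76 (mod 8).
    Reduce coefficients mod 8: 5·t ≡ 4 (mod 8).
    The inverse of 5 mod 8 is 5 (since 5·5 = 25 = 3·8 + 1), so t ≡ 5·4 = 20 ≡ 4 (mod 8).
    Then x = 76 + 85·4 = 416, valid modulo lcm(85, 8) = 680: x ≡ 416 (mod 680).
  Combine with x ≡ 2 (mod 11); new modulus lcm = 7480.
    Write x = 416 + 680·t and substitute into x ≡ 2 (mod 11): 680·t ≡ 2 − 416 = -414 (mod 11).
    Reduce coefficients mod 11: 9·t ≡ 4 (mod 11).
    The inverse of 9 mod 11 is 5 (since 9·5 = 45 = 4·11 + 1), so t ≡ 5·4 = 20 ≡ 9 (mod 11).
    Then x = 416 + 680·9 = 6536, valid modulo lcm(680, 11) = 7480: x ≡ 6536 (mod 7480).
Verify against each original: 6536 mod 17 = 8, 6536 mod 5 = 1, 6536 mod 8 = 0, 6536 mod 11 = 2.

x ≡ 6536 (mod 7480).


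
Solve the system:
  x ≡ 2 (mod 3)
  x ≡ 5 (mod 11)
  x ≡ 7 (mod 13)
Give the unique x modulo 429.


Moduli 3, 11, 13 are pairwise coprime; by CRT there is a unique solution modulo M = 3 · 11 · 13 = 429.
Solve pairwise, accumulating the modulus:
  Start with x ≡ 2 (mod 3).
  Combine with x ≡ 5 (mod 11): since gcd(3, 11) = 1, we get a unique residue mod 33.
    Write x = 2 + 3·t and substitute into x ≡ 5 (mod 11): 3·t ≡ 5 − 2 = 3 (mod 11).
    The inverse of 3 mod 11 is 4 (since 3·4 = 12 = 1·11 + 1), so t ≡ 4·3 = 12 ≡ 1 (mod 11).
    Then x = 2 + 3·1 = 5, valid modulo lcm(3, 11) = 33: x ≡ 5 (mod 33).
  Combine with x ≡ 7 (mod 13): since gcd(33, 13) = 1, we get a unique residue mod 429.
    Write x = 5 + 33·t and substitute into x ≡ 7 (mod 13): 33·t ≡ 7 − 5 = 2 (mod 13).
    Reduce coefficients mod 13: 7·t ≡ 2 (mod 13).
    The inverse of 7 mod 13 is 2 (since 7·2 = 14 = 1·13 + 1), so t ≡ 2·2 = 4 ≡ 4 (mod 13).
    Then x = 5 + 33·4 = 137, valid modulo lcm(33, 13) = 429: x ≡ 137 (mod 429).
Verify: 137 mod 3 = 2 ✓, 137 mod 11 = 5 ✓, 137 mod 13 = 7 ✓.

x ≡ 137 (mod 429).


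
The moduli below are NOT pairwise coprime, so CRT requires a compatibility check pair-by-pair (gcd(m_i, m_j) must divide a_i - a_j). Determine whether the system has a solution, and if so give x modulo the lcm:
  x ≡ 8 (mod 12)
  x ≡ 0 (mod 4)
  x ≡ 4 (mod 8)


Moduli 12, 4, 8 are not pairwise coprime, so CRT works modulo lcm(m_i) when all pairwise compatibility conditions hold.
Pairwise compatibility: gcd(m_i, m_j) must divide a_i - a_j for every pair.
Merge one congruence at a time:
  Start: x ≡ 8 (mod 12).
  Combine with x ≡ 0 (mod 4): gcd(12, 4) = 4; 0 - 8 = -8, which IS divisible by 4, so compatible.
    Write x = 8 + 12·t and substitute into x ≡ 0 (mod 4): 12·t ≡ 0 − 8 = -8 (mod 4).
    Divide the congruence (and modulus) by g = 4: 3·t ≡ -2 (mod 1).
    Modulo 1 every t works; take t = 0.
    Then x = 8 + 12·0 = 8, valid modulo lcm(12, 4) = 12: x ≡ 8 (mod 12).
  Combine with x ≡ 4 (mod 8): gcd(12, 8) = 4; 4 - 8 = -4, which IS divisible by 4, so compatible.
    Write x = 8 + 12·t and substitute into x ≡ 4 (mod 8): 12·t ≡ 4 − 8 = -4 (mod 8).
    Divide the congruence (and modulus) by g = 4: 3·t ≡ -1 (mod 2).
    Reduce coefficients mod 2: 1·t ≡ 1 (mod 2).
    So t ≡ 1 (mod 2).
    Then x = 8 + 12·1 = 20, valid modulo lcm(12, 8) = 24: x ≡ 20 (mod 24).
Verify: 20 mod 12 = 8, 20 mod 4 = 0, 20 mod 8 = 4.

x ≡ 20 (mod 24).


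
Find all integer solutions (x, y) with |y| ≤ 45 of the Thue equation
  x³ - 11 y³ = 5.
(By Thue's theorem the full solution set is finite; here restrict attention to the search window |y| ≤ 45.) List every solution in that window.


The equation is x³ - 11y³ = 5. For fixed y, x³ = 11·y³ + 5, so a solution requires the RHS to be a perfect cube.
Strategy: iterate y from -45 to 45, compute RHS = 11·y³ + 5, and check whether it is a (positive or negative) perfect cube.
Check small values of y:
  y = 0: RHS = 5 is not a perfect cube.
  y = 1: RHS = 16 is not a perfect cube.
  y = -1: RHS = -6 is not a perfect cube.
  y = 2: RHS = 93 is not a perfect cube.
  y = -2: RHS = -83 is not a perfect cube.
  y = 3: RHS = 302 is not a perfect cube.
  y = -3: RHS = -292 is not a perfect cube.
Continuing the search up to |y| = 45 finds no solutions either.
No (x, y) in the scanned range satisfies the equation.

No integer solutions with |y| ≤ 45.


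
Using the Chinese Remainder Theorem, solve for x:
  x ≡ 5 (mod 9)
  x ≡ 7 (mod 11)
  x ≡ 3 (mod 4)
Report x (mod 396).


Moduli 9, 11, 4 are pairwise coprime; by CRT there is a unique solution modulo M = 9 · 11 · 4 = 396.
Solve pairwise, accumulating the modulus:
  Start with x ≡ 5 (mod 9).
  Combine with x ≡ 7 (mod 11): since gcd(9, 11) = 1, we get a unique residue mod 99.
    Write x = 5 + 9·t and substitute into x ≡ 7 (mod 11): 9·t ≡ 7 − 5 = 2 (mod 11).
    The inverse of 9 mod 11 is 5 (since 9·5 = 45 = 4·11 + 1), so t ≡ 5·2 = 10 ≡ 10 (mod 11).
    Then x = 5 + 9·10 = 95, valid modulo lcm(9, 11) = 99: x ≡ 95 (mod 99).
  Combine with x ≡ 3 (mod 4): since gcd(99, 4) = 1, we get a unique residue mod 396.
    Write x = 95 + 99·t and substitute into x ≡ 3 (mod 4): 99·t ≡ 3 − 95 = -92 (mod 4).
    Reduce coefficients mod 4: 3·t ≡ 0 (mod 4).
    The inverse of 3 mod 4 is 3 (since 3·3 = 9 = 2·4 + 1), so t ≡ 3·0 = 0 ≡ 0 (mod 4).
    Then x = 95 + 99·0 = 95, valid modulo lcm(99, 4) = 396: x ≡ 95 (mod 396).
Verify: 95 mod 9 = 5 ✓, 95 mod 11 = 7 ✓, 95 mod 4 = 3 ✓.

x ≡ 95 (mod 396).


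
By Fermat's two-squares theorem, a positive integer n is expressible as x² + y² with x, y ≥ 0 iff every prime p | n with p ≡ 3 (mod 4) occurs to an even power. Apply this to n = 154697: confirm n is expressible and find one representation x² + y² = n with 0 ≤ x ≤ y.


Step 1: Factor n = 154697 = 37^2 · 113.
Step 2: Check the mod-4 condition on each prime factor: 37 ≡ 1 (mod 4), exponent 2; 113 ≡ 1 (mod 4), exponent 1.
All primes ≡ 3 (mod 4) appear to even exponent (or don't appear), so by the two-squares theorem n IS expressible as a sum of two squares.
Step 3: Build a representation. Here n = 37 · 37 · 113 is a product of primes ≡ 1 (mod 4). Each prime p ≡ 1 (mod 4) is itself a sum of two squares; find a² by testing p − a² for a perfect square:
  37: 37 − 1² = 36 = 6² ⇒ 37 = 1² + 6².
  113: 113 − 1² = 112, 113 − 2² = 109, 113 − 3² = 104, 113 − 4² = 97, 113 − 5² = 88, 113 − 6² = 77, 113 − 7² = 64 = 8² ⇒ 113 = 7² + 8².
  Combine using the Brahmagupta–Fibonacci identity (a² + b²)(c² + d²) = (ac − bd)² + (ad + bc)² = (ac + bd)² + (ad − bc)²:
  37 · 37 = 1369: from (1² + 6²)(1² + 6²), take (1·1 − 6·6, 1·6 + 6·1) = (1 − 36, 6 + 6) = (-35, 12); dropping signs (only squares matter) gives (35, 12); check 35² + 12² = 1225 + 144 = 1369 ✓.
  1369 · 113 = 154697: from (35² + 12²)(7² + 8²), take (35·7 − 12·8, 35·8 + 12·7) = (245 − 96, 280 + 84) = (149, 364); check 149² + 364² = 22201 + 132496 = 154697 ✓.
Step 4: Order so x ≤ y and verify: 149² + 364² = 22201 + 132496 = 154697 = n. ✓

n = 154697 = 149² + 364² (one valid representation with x ≤ y).


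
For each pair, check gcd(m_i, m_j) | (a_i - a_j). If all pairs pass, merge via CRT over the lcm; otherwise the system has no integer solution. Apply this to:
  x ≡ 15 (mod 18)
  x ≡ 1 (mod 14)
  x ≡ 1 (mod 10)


Moduli 18, 14, 10 are not pairwise coprime, so CRT works modulo lcm(m_i) when all pairwise compatibility conditions hold.
Pairwise compatibility: gcd(m_i, m_j) must divide a_i - a_j for every pair.
Merge one congruence at a time:
  Start: x ≡ 15 (mod 18).
  Combine with x ≡ 1 (mod 14): gcd(18, 14) = 2; 1 - 15 = -14, which IS divisible by 2, so compatible.
    Write x = 15 + 18·t and substitute into x ≡ 1 (mod 14): 18·t ≡ 1 − 15 = -14 (mod 14).
    Divide the congruence (and modulus) by g = 2: 9·t ≡ -7 (mod 7).
    Reduce coefficients mod 7: 2·t ≡ 0 (mod 7).
    The inverse of 2 mod 7 is 4 (since 2·4 = 8 = 1·7 + 1), so t ≡ 4·0 = 0 ≡ 0 (mod 7).
    Then x = 15 + 18·0 = 15, valid modulo lcm(18, 14) = 126: x ≡ 15 (mod 126).
  Combine with x ≡ 1 (mod 10): gcd(126, 10) = 2; 1 - 15 = -14, which IS divisible by 2, so compatible.
    Write x = 15 + 126·t and substitute into x ≡ 1 (mod 10): 126·t ≡ 1 − 15 = -14 (mod 10).
    Divide the congruence (and modulus) by g = 2: 63·t ≡ -7 (mod 5).
    Reduce coefficients mod 5: 3·t ≡ 3 (mod 5).
    The inverse of 3 mod 5 is 2 (since 3·2 = 6 = 1·5 + 1), so t ≡ 2·3 = 6 ≡ 1 (mod 5).
    Then x = 15 + 126·1 = 141, valid modulo lcm(126, 10) = 630: x ≡ 141 (mod 630).
Verify: 141 mod 18 = 15, 141 mod 14 = 1, 141 mod 10 = 1.

x ≡ 141 (mod 630).


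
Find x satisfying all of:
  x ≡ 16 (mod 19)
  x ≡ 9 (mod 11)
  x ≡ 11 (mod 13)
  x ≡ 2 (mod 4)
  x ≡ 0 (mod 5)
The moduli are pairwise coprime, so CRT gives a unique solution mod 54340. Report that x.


Product of moduli M = 19 · 11 · 13 · 4 · 5 = 54340.
Merge one congruence at a time:
  Start: x ≡ 16 (mod 19).
  Combine with x ≡ 9 (mod 11); new modulus lcm = 209.
    Write x = 16 + 19·t and substitute into x ≡ 9 (mod 11): 19·t ≡ 9 − 16 = -7 (mod 11).
    Reduce coefficients mod 11: 8·t ≡ 4 (mod 11).
    The inverse of 8 mod 11 is 7 (since 8·7 = 56 = 5·11 + 1), so t ≡ 7·4 = 28 ≡ 6 (mod 11).
    Then x = 16 + 19·6 = 130, valid modulo lcm(19, 11) = 209: x ≡ 130 (mod 209).
  Combine with x ≡ 11 (mod 13); new modulus lcm = 2717.
    Write x = 130 + 209·t and substitute into x ≡ 11 (mod 13): 209·t ≡ 11 − 130 = -119 (mod 13).
    Reduce coefficients mod 13: 1·t ≡ 11 (mod 13).
    So t ≡ 11 (mod 13).
    Then x = 130 + 209·11 = 2429, valid modulo lcm(209, 13) = 2717: x ≡ 2429 (mod 2717).
  Combine with x ≡ 2 (mod 4); new modulus lcm = 10868.
    Write x = 2429 + 2717·t and substitute into x ≡ 2 (mod 4): 2717·t ≡ 2 − 2429 = -2427 (mod 4).
    Reduce coefficients mod 4: 1·t ≡ 1 (mod 4).
    So t ≡ 1 (mod 4).
    Then x = 2429 + 2717·1 = 5146, valid modulo lcm(2717, 4) = 10868: x ≡ 5146 (mod 10868).
  Combine with x ≡ 0 (mod 5); new modulus lcm = 54340.
    Write x = 5146 + 10868·t and substitute into x ≡ 0 (mod 5): 10868·t ≡ 0 − 5146 = -5146 (mod 5).
    Reduce coefficients mod 5: 3·t ≡ 4 (mod 5).
    The inverse of 3 mod 5 is 2 (since 3·2 = 6 = 1·5 + 1), so t ≡ 2·4 = 8 ≡ 3 (mod 5).
    Then x = 5146 + 10868·3 = 37750, valid modulo lcm(10868, 5) = 54340: x ≡ 37750 (mod 54340).
Verify against each original: 37750 mod 19 = 16, 37750 mod 11 = 9, 37750 mod 13 = 11, 37750 mod 4 = 2, 37750 mod 5 = 0.

x ≡ 37750 (mod 54340).


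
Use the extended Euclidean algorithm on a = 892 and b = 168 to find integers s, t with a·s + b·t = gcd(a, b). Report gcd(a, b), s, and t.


Euclidean algorithm on (892, 168) — divide until remainder is 0:
  892 = 5 · 168 + 52
  168 = 3 · 52 + 12
  52 = 4 · 12 + 4
  12 = 3 · 4 + 0
gcd(892, 168) = 4.
Track Bezout coefficients alongside the remainders: start with r₀ = 892 = a·1 + b·0 (s = 1, t = 0) and r₁ = 168 = a·0 + b·1 (s = 0, t = 1); each new remainder r_{k+1} = r_{k-1} − q_k·r_k inherits s_{k+1} = s_{k-1} − q_k·s_k, t_{k+1} = t_{k-1} − q_k·t_k, so r_k = a·s_k + b·t_k at every step:
  q = 5: r = 52, s = 1 − 5·0 = 1, t = 0 − 5·1 = -5  (check: 892·1 + 168·(-5) = 52)
  q = 3: r = 12, s = 0 − 3·1 = -3, t = 1 − 3·(-5) = 16  (check: 892·(-3) + 168·16 = 12)
  q = 4: r = 4, s = 1 − 4·(-3) = 13, t = -5 − 4·16 = -69  (check: 892·13 + 168·(-69) = 4)
The row with r = 4 (the gcd) gives the Bezout coefficients s = 13, t = -69.
Result: 892 · (13) + 168 · (-69) = 4.

gcd(892, 168) = 4; s = 13, t = -69 (check: 892·13 + 168·(-69) = 4).


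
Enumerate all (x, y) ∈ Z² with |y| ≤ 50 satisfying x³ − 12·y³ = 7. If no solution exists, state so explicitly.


The equation is x³ - 12y³ = 7. For fixed y, x³ = 12·y³ + 7, so a solution requires the RHS to be a perfect cube.
Strategy: iterate y from -50 to 50, compute RHS = 12·y³ + 7, and check whether it is a (positive or negative) perfect cube.
Check small values of y:
  y = 0: RHS = 7 is not a perfect cube.
  y = 1: RHS = 19 is not a perfect cube.
  y = -1: RHS = -5 is not a perfect cube.
  y = 2: RHS = 103 is not a perfect cube.
  y = -2: RHS = -89 is not a perfect cube.
  y = 3: RHS = 331 is not a perfect cube.
  y = -3: RHS = -317 is not a perfect cube.
Continuing the search up to |y| = 50 finds no solutions either.
No (x, y) in the scanned range satisfies the equation.

No integer solutions with |y| ≤ 50.


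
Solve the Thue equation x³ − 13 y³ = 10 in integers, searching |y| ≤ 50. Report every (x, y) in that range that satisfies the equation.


The equation is x³ - 13y³ = 10. For fixed y, x³ = 13·y³ + 10, so a solution requires the RHS to be a perfect cube.
Strategy: iterate y from -50 to 50, compute RHS = 13·y³ + 10, and check whether it is a (positive or negative) perfect cube.
Check small values of y:
  y = 0: RHS = 10 is not a perfect cube.
  y = 1: RHS = 23 is not a perfect cube.
  y = -1: RHS = -3 is not a perfect cube.
  y = 2: RHS = 114 is not a perfect cube.
  y = -2: RHS = -94 is not a perfect cube.
  y = 3: RHS = 361 is not a perfect cube.
  y = -3: RHS = -341 is not a perfect cube.
Continuing the search up to |y| = 50 finds no solutions either.
No (x, y) in the scanned range satisfies the equation.

No integer solutions with |y| ≤ 50.


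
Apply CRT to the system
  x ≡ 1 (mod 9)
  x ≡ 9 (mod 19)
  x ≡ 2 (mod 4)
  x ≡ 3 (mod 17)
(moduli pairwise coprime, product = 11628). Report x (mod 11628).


Product of moduli M = 9 · 19 · 4 · 17 = 11628.
Merge one congruence at a time:
  Start: x ≡ 1 (mod 9).
  Combine with x ≡ 9 (mod 19); new modulus lcm = 171.
    Write x = 1 + 9·t and substitute into x ≡ 9 (mod 19): 9·t ≡ 9 − 1 = 8 (mod 19).
    The inverse of 9 mod 19 is 17 (since 9·17 = 153 = 8·19 + 1), so t ≡ 17·8 = 136 ≡ 3 (mod 19).
    Then x = 1 + 9·3 = 28, valid modulo lcm(9, 19) = 171: x ≡ 28 (mod 171).
  Combine with x ≡ 2 (mod 4); new modulus lcm = 684.
    Write x = 28 + 171·t and substitute into x ≡ 2 (mod 4): 171·t ≡ 2 − 28 = -26 (mod 4).
    Reduce coefficients mod 4: 3·t ≡ 2 (mod 4).
    The inverse of 3 mod 4 is 3 (since 3·3 = 9 = 2·4 + 1), so t ≡ 3·2 = 6 ≡ 2 (mod 4).
    Then x = 28 + 171·2 = 370, valid modulo lcm(171, 4) = 684: x ≡ 370 (mod 684).
  Combine with x ≡ 3 (mod 17); new modulus lcm = 11628.
    Write x = 370 + 684·t and substitute into x ≡ 3 (mod 17): 684·t ≡ 3 − 370 = -367 (mod 17).
    Reduce coefficients mod 17: 4·t ≡ 7 (mod 17).
    The inverse of 4 mod 17 is 13 (since 4·13 = 52 = 3·17 + 1), so t ≡ 13·7 = 91 ≡ 6 (mod 17).
    Then x = 370 + 684·6 = 4474, valid modulo lcm(684, 17) = 11628: x ≡ 4474 (mod 11628).
Verify against each original: 4474 mod 9 = 1, 4474 mod 19 = 9, 4474 mod 4 = 2, 4474 mod 17 = 3.

x ≡ 4474 (mod 11628).


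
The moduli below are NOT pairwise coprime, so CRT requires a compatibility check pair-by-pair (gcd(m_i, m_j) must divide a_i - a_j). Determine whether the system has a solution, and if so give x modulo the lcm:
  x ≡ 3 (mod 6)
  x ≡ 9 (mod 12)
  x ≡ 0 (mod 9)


Moduli 6, 12, 9 are not pairwise coprime, so CRT works modulo lcm(m_i) when all pairwise compatibility conditions hold.
Pairwise compatibility: gcd(m_i, m_j) must divide a_i - a_j for every pair.
Merge one congruence at a time:
  Start: x ≡ 3 (mod 6).
  Combine with x ≡ 9 (mod 12): gcd(6, 12) = 6; 9 - 3 = 6, which IS divisible by 6, so compatible.
    Write x = 3 + 6·t and substitute into x ≡ 9 (mod 12): 6·t ≡ 9 − 3 = 6 (mod 12).
    Divide the congruence (and modulus) by g = 6: 1·t ≡ 1 (mod 2).
    So t ≡ 1 (mod 2).
    Then x = 3 + 6·1 = 9, valid modulo lcm(6, 12) = 12: x ≡ 9 (mod 12).
  Combine with x ≡ 0 (mod 9): gcd(12, 9) = 3; 0 - 9 = -9, which IS divisible by 3, so compatible.
    Write x = 9 + 12·t and substitute into x ≡ 0 (mod 9): 12·t ≡ 0 − 9 = -9 (mod 9).
    Divide the congruence (and modulus) by g = 3: 4·t ≡ -3 (mod 3).
    Reduce coefficients mod 3: 1·t ≡ 0 (mod 3).
    So t ≡ 0 (mod 3).
    Then x = 9 + 12·0 = 9, valid modulo lcm(12, 9) = 36: x ≡ 9 (mod 36).
Verify: 9 mod 6 = 3, 9 mod 12 = 9, 9 mod 9 = 0.

x ≡ 9 (mod 36).


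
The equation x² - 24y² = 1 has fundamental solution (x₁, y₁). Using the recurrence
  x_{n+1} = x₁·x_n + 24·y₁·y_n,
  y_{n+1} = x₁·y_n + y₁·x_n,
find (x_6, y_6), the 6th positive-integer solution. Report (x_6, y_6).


Step 1: Find the fundamental solution (x₁, y₁) of x² - 24y² = 1.
  Expand √24 as a continued fraction. a₀ = ⌊√24⌋ = 4; iterate m_{k+1} = d_k·a_k − m_k, d_{k+1} = (24 − m_{k+1}²)/d_k, a_{k+1} = ⌊(a₀ + m_{k+1})/d_{k+1}⌋ (starting m₀ = 0, d₀ = 1), with convergents p_k = a_k·p_{k-1} + p_{k-2}, q_k = a_k·q_{k-1} + q_{k-2} (p₋₁ = 1, q₋₁ = 0):
  k = 0: a₀ = 4; p₀/q₀ = 4/1; p₀² − 24·q₀² = 16 − 24 = -8.
  k = 1: m = 4, d = 8, a = ⌊(4 + 4)/8⌋ = 1; p/q = (1·4 + 1)/(1·1 + 0) = 5/1; p² − 24·q² = 25 − 24 = 1.
  The first convergent with p² − 24·q² = 1 gives the fundamental solution (x₁, y₁) = (5, 1).
Step 2: Apply the recurrence (x_{n+1}, y_{n+1}) = (x₁x_n + 24y₁y_n, x₁y_n + y₁x_n) repeatedly.
  From (x_1, y_1) = (5, 1): x_2 = 5·5 + 24·1·1 = 49; y_2 = 5·1 + 1·5 = 10.
  From (x_2, y_2) = (49, 10): x_3 = 5·49 + 24·1·10 = 485; y_3 = 5·10 + 1·49 = 99.
  From (x_3, y_3) = (485, 99): x_4 = 5·485 + 24·1·99 = 4801; y_4 = 5·99 + 1·485 = 980.
  From (x_4, y_4) = (4801, 980): x_5 = 5·4801 + 24·1·980 = 47525; y_5 = 5·980 + 1·4801 = 9701.
  From (x_5, y_5) = (47525, 9701): x_6 = 5·47525 + 24·1·9701 = 470449; y_6 = 5·9701 + 1·47525 = 96030.
Step 3: Verify x_6² - 24·y_6² = 221322261601 - 221322261600 = 1 (should be 1). ✓

(x_1, y_1) = (5, 1); (x_6, y_6) = (470449, 96030).


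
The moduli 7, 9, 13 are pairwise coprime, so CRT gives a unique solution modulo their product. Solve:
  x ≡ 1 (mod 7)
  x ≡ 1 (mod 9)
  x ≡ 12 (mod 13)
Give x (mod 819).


Moduli 7, 9, 13 are pairwise coprime; by CRT there is a unique solution modulo M = 7 · 9 · 13 = 819.
Solve pairwise, accumulating the modulus:
  Start with x ≡ 1 (mod 7).
  Combine with x ≡ 1 (mod 9): since gcd(7, 9) = 1, we get a unique residue mod 63.
    Write x = 1 + 7·t and substitute into x ≡ 1 (mod 9): 7·t ≡ 1 − 1 = 0 (mod 9).
    The inverse of 7 mod 9 is 4 (since 7·4 = 28 = 3·9 + 1), so t ≡ 4·0 = 0 ≡ 0 (mod 9).
    Then x = 1 + 7·0 = 1, valid modulo lcm(7, 9) = 63: x ≡ 1 (mod 63).
  Combine with x ≡ 12 (mod 13): since gcd(63, 13) = 1, we get a unique residue mod 819.
    Write x = 1 + 63·t and substitute into x ≡ 12 (mod 13): 63·t ≡ 12 − 1 = 11 (mod 13).
    Reduce coefficients mod 13: 11·t ≡ 11 (mod 13).
    The inverse of 11 mod 13 is 6 (since 11·6 = 66 = 5·13 + 1), so t ≡ 6·11 = 66 ≡ 1 (mod 13).
    Then x = 1 + 63·1 = 64, valid modulo lcm(63, 13) = 819: x ≡ 64 (mod 819).
Verify: 64 mod 7 = 1 ✓, 64 mod 9 = 1 ✓, 64 mod 13 = 12 ✓.

x ≡ 64 (mod 819).


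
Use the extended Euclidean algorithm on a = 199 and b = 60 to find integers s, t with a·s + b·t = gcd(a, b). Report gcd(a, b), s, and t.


Euclidean algorithm on (199, 60) — divide until remainder is 0:
  199 = 3 · 60 + 19
  60 = 3 · 19 + 3
  19 = 6 · 3 + 1
  3 = 3 · 1 + 0
gcd(199, 60) = 1.
Track Bezout coefficients alongside the remainders: start with r₀ = 199 = a·1 + b·0 (s = 1, t = 0) and r₁ = 60 = a·0 + b·1 (s = 0, t = 1); each new remainder r_{k+1} = r_{k-1} − q_k·r_k inherits s_{k+1} = s_{k-1} − q_k·s_k, t_{k+1} = t_{k-1} − q_k·t_k, so r_k = a·s_k + b·t_k at every step:
  q = 3: r = 19, s = 1 − 3·0 = 1, t = 0 − 3·1 = -3  (check: 199·1 + 60·(-3) = 19)
  q = 3: r = 3, s = 0 − 3·1 = -3, t = 1 − 3·(-3) = 10  (check: 199·(-3) + 60·10 = 3)
  q = 6: r = 1, s = 1 − 6·(-3) = 19, t = -3 − 6·10 = -63  (check: 199·19 + 60·(-63) = 1)
The row with r = 1 (the gcd) gives the Bezout coefficients s = 19, t = -63.
Result: 199 · (19) + 60 · (-63) = 1.

gcd(199, 60) = 1; s = 19, t = -63 (check: 199·19 + 60·(-63) = 1).


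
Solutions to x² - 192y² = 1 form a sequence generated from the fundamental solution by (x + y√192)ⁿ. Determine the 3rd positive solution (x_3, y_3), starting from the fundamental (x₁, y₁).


Step 1: Find the fundamental solution (x₁, y₁) of x² - 192y² = 1.
  Expand √192 as a continued fraction. a₀ = ⌊√192⌋ = 13; iterate m_{k+1} = d_k·a_k − m_k, d_{k+1} = (192 − m_{k+1}²)/d_k, a_{k+1} = ⌊(a₀ + m_{k+1})/d_{k+1}⌋ (starting m₀ = 0, d₀ = 1), with convergents p_k = a_k·p_{k-1} + p_{k-2}, q_k = a_k·q_{k-1} + q_{k-2} (p₋₁ = 1, q₋₁ = 0):
  k = 0: a₀ = 13; p₀/q₀ = 13/1; p₀² − 192·q₀² = 169 − 192 = -23.
  k = 1: m = 13, d = 23, a = ⌊(13 + 13)/23⌋ = 1; p/q = (1·13 + 1)/(1·1 + 0) = 14/1; p² − 192·q² = 196 − 192 = 4.
  k = 2: m = 10, d = 4, a = ⌊(13 + 10)/4⌋ = 5; p/q = (5·14 + 13)/(5·1 + 1) = 83/6; p² − 192·q² = 6889 − 6912 = -23.
  k = 3: m = 10, d = 23, a = ⌊(13 + 10)/23⌋ = 1; p/q = (1·83 + 14)/(1·6 + 1) = 97/7; p² − 192·q² = 9409 − 9408 = 1.
  The first convergent with p² − 192·q² = 1 gives the fundamental solution (x₁, y₁) = (97, 7).
Step 2: Apply the recurrence (x_{n+1}, y_{n+1}) = (x₁x_n + 192y₁y_n, x₁y_n + y₁x_n) repeatedly.
  From (x_1, y_1) = (97, 7): x_2 = 97·97 + 192·7·7 = 18817; y_2 = 97·7 + 7·97 = 1358.
  From (x_2, y_2) = (18817, 1358): x_3 = 97·18817 + 192·7·1358 = 3650401; y_3 = 97·1358 + 7·18817 = 263445.
Step 3: Verify x_3² - 192·y_3² = 13325427460801 - 13325427460800 = 1 (should be 1). ✓

(x_1, y_1) = (97, 7); (x_3, y_3) = (3650401, 263445).


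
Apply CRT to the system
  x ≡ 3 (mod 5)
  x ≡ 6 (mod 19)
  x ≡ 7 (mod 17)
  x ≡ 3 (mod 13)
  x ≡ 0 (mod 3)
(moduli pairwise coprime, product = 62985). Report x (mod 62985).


Product of moduli M = 5 · 19 · 17 · 13 · 3 = 62985.
Merge one congruence at a time:
  Start: x ≡ 3 (mod 5).
  Combine with x ≡ 6 (mod 19); new modulus lcm = 95.
    Write x = 3 + 5·t and substitute into x ≡ 6 (mod 19): 5·t ≡ 6 − 3 = 3 (mod 19).
    The inverse of 5 mod 19 is 4 (since 5·4 = 20 = 1·19 + 1), so t ≡ 4·3 = 12 ≡ 12 (mod 19).
    Then x = 3 + 5·12 = 63, valid modulo lcm(5, 19) = 95: x ≡ 63 (mod 95).
  Combine with x ≡ 7 (mod 17); new modulus lcm = 1615.
    Write x = 63 + 95·t and substitute into x ≡ 7 (mod 17): 95·t ≡ 7 − 63 = -56 (mod 17).
    Reduce coefficients mod 17: 10·t ≡ 12 (mod 17).
    The inverse of 10 mod 17 is 12 (since 10·12 = 120 = 7·17 + 1), so t ≡ 12·12 = 144 ≡ 8 (mod 17).
    Then x = 63 + 95·8 = 823, valid modulo lcm(95, 17) = 1615: x ≡ 823 (mod 1615).
  Combine with x ≡ 3 (mod 13); new modulus lcm = 20995.
    Write x = 823 + 1615·t and substitute into x ≡ 3 (mod 13): 1615·t ≡ 3 − 823 = -820 (mod 13).
    Reduce coefficients mod 13: 3·t ≡ 12 (mod 13).
    The inverse of 3 mod 13 is 9 (since 3·9 = 27 = 2·13 + 1), so t ≡ 9·12 = 108 ≡ 4 (mod 13).
    Then x = 823 + 1615·4 = 7283, valid modulo lcm(1615, 13) = 20995: x ≡ 7283 (mod 20995).
  Combine with x ≡ 0 (mod 3); new modulus lcm = 62985.
    Write x = 7283 + 20995·t and substitute into x ≡ 0 (mod 3): 20995·t ≡ 0 − 7283 = -7283 (mod 3).
    Reduce coefficients mod 3: 1·t ≡ 1 (mod 3).
    So t ≡ 1 (mod 3).
    Then x = 7283 + 20995·1 = 28278, valid modulo lcm(20995, 3) = 62985: x ≡ 28278 (mod 62985).
Verify against each original: 28278 mod 5 = 3, 28278 mod 19 = 6, 28278 mod 17 = 7, 28278 mod 13 = 3, 28278 mod 3 = 0.

x ≡ 28278 (mod 62985).


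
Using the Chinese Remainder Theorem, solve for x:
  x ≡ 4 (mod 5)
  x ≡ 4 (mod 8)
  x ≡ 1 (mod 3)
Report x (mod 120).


Moduli 5, 8, 3 are pairwise coprime; by CRT there is a unique solution modulo M = 5 · 8 · 3 = 120.
Solve pairwise, accumulating the modulus:
  Start with x ≡ 4 (mod 5).
  Combine with x ≡ 4 (mod 8): since gcd(5, 8) = 1, we get a unique residue mod 40.
    Write x = 4 + 5·t and substitute into x ≡ 4 (mod 8): 5·t ≡ 4 − 4 = 0 (mod 8).
    The inverse of 5 mod 8 is 5 (since 5·5 = 25 = 3·8 + 1), so t ≡ 5·0 = 0 ≡ 0 (mod 8).
    Then x = 4 + 5·0 = 4, valid modulo lcm(5, 8) = 40: x ≡ 4 (mod 40).
  Combine with x ≡ 1 (mod 3): since gcd(40, 3) = 1, we get a unique residue mod 120.
    Write x = 4 + 40·t and substitute into x ≡ 1 (mod 3): 40·t ≡ 1 − 4 = -3 (mod 3).
    Reduce coefficients mod 3: 1·t ≡ 0 (mod 3).
    So t ≡ 0 (mod 3).
    Then x = 4 + 40·0 = 4, valid modulo lcm(40, 3) = 120: x ≡ 4 (mod 120).
Verify: 4 mod 5 = 4 ✓, 4 mod 8 = 4 ✓, 4 mod 3 = 1 ✓.

x ≡ 4 (mod 120).


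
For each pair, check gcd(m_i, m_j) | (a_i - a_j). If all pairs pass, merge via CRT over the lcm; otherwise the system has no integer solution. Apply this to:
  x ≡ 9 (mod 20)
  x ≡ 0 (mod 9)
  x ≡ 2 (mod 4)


Moduli 20, 9, 4 are not pairwise coprime, so CRT works modulo lcm(m_i) when all pairwise compatibility conditions hold.
Pairwise compatibility: gcd(m_i, m_j) must divide a_i - a_j for every pair.
Merge one congruence at a time:
  Start: x ≡ 9 (mod 20).
  Combine with x ≡ 0 (mod 9): gcd(20, 9) = 1; 0 - 9 = -9, which IS divisible by 1, so compatible.
    Write x = 9 + 20·t and substitute into x ≡ 0 (mod 9): 20·t ≡ 0 − 9 = -9 (mod 9).
    Reduce coefficients mod 9: 2·t ≡ 0 (mod 9).
    The inverse of 2 mod 9 is 5 (since 2·5 = 10 = 1·9 + 1), so t ≡ 5·0 = 0 ≡ 0 (mod 9).
    Then x = 9 + 20·0 = 9, valid modulo lcm(20, 9) = 180: x ≡ 9 (mod 180).
  Combine with x ≡ 2 (mod 4): gcd(180, 4) = 4, and 2 - 9 = -7 is NOT divisible by 4.
    ⇒ system is inconsistent (no integer solution).

No solution (the system is inconsistent).


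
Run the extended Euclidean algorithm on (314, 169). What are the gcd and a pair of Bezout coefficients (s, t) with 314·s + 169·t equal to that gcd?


Euclidean algorithm on (314, 169) — divide until remainder is 0:
  314 = 1 · 169 + 145
  169 = 1 · 145 + 24
  145 = 6 · 24 + 1
  24 = 24 · 1 + 0
gcd(314, 169) = 1.
Track Bezout coefficients alongside the remainders: start with r₀ = 314 = a·1 + b·0 (s = 1, t = 0) and r₁ = 169 = a·0 + b·1 (s = 0, t = 1); each new remainder r_{k+1} = r_{k-1} − q_k·r_k inherits s_{k+1} = s_{k-1} − q_k·s_k, t_{k+1} = t_{k-1} − q_k·t_k, so r_k = a·s_k + b·t_k at every step:
  q = 1: r = 145, s = 1 − 1·0 = 1, t = 0 − 1·1 = -1  (check: 314·1 + 169·(-1) = 145)
  q = 1: r = 24, s = 0 − 1·1 = -1, t = 1 − 1·(-1) = 2  (check: 314·(-1) + 169·2 = 24)
  q = 6: r = 1, s = 1 − 6·(-1) = 7, t = -1 − 6·2 = -13  (check: 314·7 + 169·(-13) = 1)
The row with r = 1 (the gcd) gives the Bezout coefficients s = 7, t = -13.
Result: 314 · (7) + 169 · (-13) = 1.

gcd(314, 169) = 1; s = 7, t = -13 (check: 314·7 + 169·(-13) = 1).


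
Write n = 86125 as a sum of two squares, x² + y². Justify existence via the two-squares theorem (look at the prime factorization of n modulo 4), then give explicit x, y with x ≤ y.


Step 1: Factor n = 86125 = 5^3 · 13 · 53.
Step 2: Check the mod-4 condition on each prime factor: 5 ≡ 1 (mod 4), exponent 3; 13 ≡ 1 (mod 4), exponent 1; 53 ≡ 1 (mod 4), exponent 1.
All primes ≡ 3 (mod 4) appear to even exponent (or don't appear), so by the two-squares theorem n IS expressible as a sum of two squares.
Step 3: Build a representation. Group n = k² · m with k = 5 and m = 5 · 13 · 53 = 3445 (a product of primes ≡ 1 (mod 4)); a representation of m scales to one of n via (k·x)² + (k·y)² = k²(x² + y²). Each prime p ≡ 1 (mod 4) is itself a sum of two squares; find a² by testing p − a² for a perfect square:
  5: 5 − 1² = 4 = 2² ⇒ 5 = 1² + 2².
  13: 13 − 1² = 12, 13 − 2² = 9 = 3² ⇒ 13 = 2² + 3².
  53: 53 − 1² = 52, 53 − 2² = 49 = 7² ⇒ 53 = 2² + 7².
  Combine using the Brahmagupta–Fibonacci identity (a² + b²)(c² + d²) = (ac − bd)² + (ad + bc)² = (ac + bd)² + (ad − bc)²:
  5 · 13 = 65: from (1² + 2²)(2² + 3²), take (1·2 − 2·3, 1·3 + 2·2) = (2 − 6, 3 + 4) = (-4, 7); dropping signs (only squares matter) gives (4, 7); check 4² + 7² = 16 + 49 = 65 ✓.
  65 · 53 = 3445: from (4² + 7²)(2² + 7²), take (4·2 − 7·7, 4·7 + 7·2) = (8 − 49, 28 + 14) = (-41, 42); dropping signs (only squares matter) gives (41, 42); check 41² + 42² = 1681 + 1764 = 3445 ✓.
  Scale by k = 5: (5·41, 5·42) = (205, 210).
Step 4: Order so x ≤ y and verify: 205² + 210² = 42025 + 44100 = 86125 = n. ✓

n = 86125 = 205² + 210² (one valid representation with x ≤ y).


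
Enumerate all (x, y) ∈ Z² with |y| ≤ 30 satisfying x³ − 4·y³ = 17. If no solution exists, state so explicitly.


The equation is x³ - 4y³ = 17. For fixed y, x³ = 4·y³ + 17, so a solution requires the RHS to be a perfect cube.
Strategy: iterate y from -30 to 30, compute RHS = 4·y³ + 17, and check whether it is a (positive or negative) perfect cube.
Check small values of y:
  y = 0: RHS = 17 is not a perfect cube.
  y = 1: RHS = 21 is not a perfect cube.
  y = -1: RHS = 13 is not a perfect cube.
  y = 2: RHS = 49 is not a perfect cube.
  y = -2: RHS = -15 is not a perfect cube.
  y = 3: RHS = 125 = (5)³ ⇒ x = 5 works.
  y = -3: RHS = -91 is not a perfect cube.
Continuing the search up to |y| = 30 finds no further solutions beyond those listed.
Collected solutions: (5, 3).

Solutions (with |y| ≤ 30): (5, 3).


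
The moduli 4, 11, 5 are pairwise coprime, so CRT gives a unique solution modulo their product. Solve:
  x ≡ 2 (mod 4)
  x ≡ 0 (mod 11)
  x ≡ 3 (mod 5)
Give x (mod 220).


Moduli 4, 11, 5 are pairwise coprime; by CRT there is a unique solution modulo M = 4 · 11 · 5 = 220.
Solve pairwise, accumulating the modulus:
  Start with x ≡ 2 (mod 4).
  Combine with x ≡ 0 (mod 11): since gcd(4, 11) = 1, we get a unique residue mod 44.
    Write x = 2 + 4·t and substitute into x ≡ 0 (mod 11): 4·t ≡ 0 − 2 = -2 (mod 11).
    Reduce coefficients mod 11: 4·t ≡ 9 (mod 11).
    The inverse of 4 mod 11 is 3 (since 4·3 = 12 = 1·11 + 1), so t ≡ 3·9 = 27 ≡ 5 (mod 11).
    Then x = 2 + 4·5 = 22, valid modulo lcm(4, 11) = 44: x ≡ 22 (mod 44).
  Combine with x ≡ 3 (mod 5): since gcd(44, 5) = 1, we get a unique residue mod 220.
    Write x = 22 + 44·t and substitute into x ≡ 3 (mod 5): 44·t ≡ 3 − 22 = -19 (mod 5).
    Reduce coefficients mod 5: 4·t ≡ 1 (mod 5).
    The inverse of 4 mod 5 is 4 (since 4·4 = 16 = 3·5 + 1), so t ≡ 4·1 = 4 ≡ 4 (mod 5).
    Then x = 22 + 44·4 = 198, valid modulo lcm(44, 5) = 220: x ≡ 198 (mod 220).
Verify: 198 mod 4 = 2 ✓, 198 mod 11 = 0 ✓, 198 mod 5 = 3 ✓.

x ≡ 198 (mod 220).


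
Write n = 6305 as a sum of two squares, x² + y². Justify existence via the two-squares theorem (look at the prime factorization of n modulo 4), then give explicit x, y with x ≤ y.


Step 1: Factor n = 6305 = 5 · 13 · 97.
Step 2: Check the mod-4 condition on each prime factor: 5 ≡ 1 (mod 4), exponent 1; 13 ≡ 1 (mod 4), exponent 1; 97 ≡ 1 (mod 4), exponent 1.
All primes ≡ 3 (mod 4) appear to even exponent (or don't appear), so by the two-squares theorem n IS expressible as a sum of two squares.
Step 3: Build a representation. Here n = 5 · 13 · 97 is a product of primes ≡ 1 (mod 4). Each prime p ≡ 1 (mod 4) is itself a sum of two squares; find a² by testing p − a² for a perfect square:
  5: 5 − 1² = 4 = 2² ⇒ 5 = 1² + 2².
  13: 13 − 1² = 12, 13 − 2² = 9 = 3² ⇒ 13 = 2² + 3².
  97: 97 − 1² = 96, 97 − 2² = 93, 97 − 3² = 88, 97 − 4² = 81 = 9² ⇒ 97 = 4² + 9².
  Combine using the Brahmagupta–Fibonacci identity (a² + b²)(c² + d²) = (ac − bd)² + (ad + bc)² = (ac + bd)² + (ad − bc)²:
  5 · 13 = 65: from (1² + 2²)(2² + 3²), take (1·2 − 2·3, 1·3 + 2·2) = (2 − 6, 3 + 4) = (-4, 7); dropping signs (only squares matter) gives (4, 7); check 4² + 7² = 16 + 49 = 65 ✓.
  65 · 97 = 6305: from (4² + 7²)(4² + 9²), take (4·4 − 7·9, 4·9 + 7·4) = (16 − 63, 36 + 28) = (-47, 64); dropping signs (only squares matter) gives (47, 64); check 47² + 64² = 2209 + 4096 = 6305 ✓.
Step 4: Order so x ≤ y and verify: 47² + 64² = 2209 + 4096 = 6305 = n. ✓

n = 6305 = 47² + 64² (one valid representation with x ≤ y).


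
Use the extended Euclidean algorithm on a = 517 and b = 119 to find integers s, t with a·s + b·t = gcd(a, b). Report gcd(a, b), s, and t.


Euclidean algorithm on (517, 119) — divide until remainder is 0:
  517 = 4 · 119 + 41
  119 = 2 · 41 + 37
  41 = 1 · 37 + 4
  37 = 9 · 4 + 1
  4 = 4 · 1 + 0
gcd(517, 119) = 1.
Track Bezout coefficients alongside the remainders: start with r₀ = 517 = a·1 + b·0 (s = 1, t = 0) and r₁ = 119 = a·0 + b·1 (s = 0, t = 1); each new remainder r_{k+1} = r_{k-1} − q_k·r_k inherits s_{k+1} = s_{k-1} − q_k·s_k, t_{k+1} = t_{k-1} − q_k·t_k, so r_k = a·s_k + b·t_k at every step:
  q = 4: r = 41, s = 1 − 4·0 = 1, t = 0 − 4·1 = -4  (check: 517·1 + 119·(-4) = 41)
  q = 2: r = 37, s = 0 − 2·1 = -2, t = 1 − 2·(-4) = 9  (check: 517·(-2) + 119·9 = 37)
  q = 1: r = 4, s = 1 − 1·(-2) = 3, t = -4 − 1·9 = -13  (check: 517·3 + 119·(-13) = 4)
  q = 9: r = 1, s = -2 − 9·3 = -29, t = 9 − 9·(-13) = 126  (check: 517·(-29) + 119·126 = 1)
The row with r = 1 (the gcd) gives the Bezout coefficients s = -29, t = 126.
Result: 517 · (-29) + 119 · (126) = 1.

gcd(517, 119) = 1; s = -29, t = 126 (check: 517·(-29) + 119·126 = 1).


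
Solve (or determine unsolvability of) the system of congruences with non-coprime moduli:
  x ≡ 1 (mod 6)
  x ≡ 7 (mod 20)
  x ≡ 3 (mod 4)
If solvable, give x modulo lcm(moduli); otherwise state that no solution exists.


Moduli 6, 20, 4 are not pairwise coprime, so CRT works modulo lcm(m_i) when all pairwise compatibility conditions hold.
Pairwise compatibility: gcd(m_i, m_j) must divide a_i - a_j for every pair.
Merge one congruence at a time:
  Start: x ≡ 1 (mod 6).
  Combine with x ≡ 7 (mod 20): gcd(6, 20) = 2; 7 - 1 = 6, which IS divisible by 2, so compatible.
    Write x = 1 + 6·t and substitute into x ≡ 7 (mod 20): 6·t ≡ 7 − 1 = 6 (mod 20).
    Divide the congruence (and modulus) by g = 2: 3·t ≡ 3 (mod 10).
    The inverse of 3 mod 10 is 7 (since 3·7 = 21 = 2·10 + 1), so t ≡ 7·3 = 21 ≡ 1 (mod 10).
    Then x = 1 + 6·1 = 7, valid modulo lcm(6, 20) = 60: x ≡ 7 (mod 60).
  Combine with x ≡ 3 (mod 4): gcd(60, 4) = 4; 3 - 7 = -4, which IS divisible by 4, so compatible.
    Write x = 7 + 60·t and substitute into x ≡ 3 (mod 4): 60·t ≡ 3 − 7 = -4 (mod 4).
    Divide the congruence (and modulus) by g = 4: 15·t ≡ -1 (mod 1).
    Modulo 1 every t works; take t = 0.
    Then x = 7 + 60·0 = 7, valid modulo lcm(60, 4) = 60: x ≡ 7 (mod 60).
Verify: 7 mod 6 = 1, 7 mod 20 = 7, 7 mod 4 = 3.

x ≡ 7 (mod 60).


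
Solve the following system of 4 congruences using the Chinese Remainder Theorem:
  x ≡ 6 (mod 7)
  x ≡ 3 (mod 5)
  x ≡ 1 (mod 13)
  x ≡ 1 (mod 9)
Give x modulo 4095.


Product of moduli M = 7 · 5 · 13 · 9 = 4095.
Merge one congruence at a time:
  Start: x ≡ 6 (mod 7).
  Combine with x ≡ 3 (mod 5); new modulus lcm = 35.
    Write x = 6 + 7·t and substitute into x ≡ 3 (mod 5): 7·t ≡ 3 − 6 = -3 (mod 5).
    Reduce coefficients mod 5: 2·t ≡ 2 (mod 5).
    The inverse of 2 mod 5 is 3 (since 2·3 = 6 = 1·5 + 1), so t ≡ 3·2 = 6 ≡ 1 (mod 5).
    Then x = 6 + 7·1 = 13, valid modulo lcm(7, 5) = 35: x ≡ 13 (mod 35).
  Combine with x ≡ 1 (mod 13); new modulus lcm = 455.
    Write x = 13 + 35·t and substitute into x ≡ 1 (mod 13): 35·t ≡ 1 − 13 = -12 (mod 13).
    Reduce coefficients mod 13: 9·t ≡ 1 (mod 13).
    The inverse of 9 mod 13 is 3 (since 9·3 = 27 = 2·13 + 1), so t ≡ 3·1 = 3 ≡ 3 (mod 13).
    Then x = 13 + 35·3 = 118, valid modulo lcm(35, 13) = 455: x ≡ 118 (mod 455).
  Combine with x ≡ 1 (mod 9); new modulus lcm = 4095.
    Write x = 118 + 455·t and substitute into x ≡ 1 (mod 9): 455·t ≡ 1 − 118 = -117 (mod 9).
    Reduce coefficients mod 9: 5·t ≡ 0 (mod 9).
    The inverse of 5 mod 9 is 2 (since 5·2 = 10 = 1·9 + 1), so t ≡ 2·0 = 0 ≡ 0 (mod 9).
    Then x = 118 + 455·0 = 118, valid modulo lcm(455, 9) = 4095: x ≡ 118 (mod 4095).
Verify against each original: 118 mod 7 = 6, 118 mod 5 = 3, 118 mod 13 = 1, 118 mod 9 = 1.

x ≡ 118 (mod 4095).


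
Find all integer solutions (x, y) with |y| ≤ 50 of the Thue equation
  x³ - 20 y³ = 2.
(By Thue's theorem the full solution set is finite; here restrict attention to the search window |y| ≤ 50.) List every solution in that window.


The equation is x³ - 20y³ = 2. For fixed y, x³ = 20·y³ + 2, so a solution requires the RHS to be a perfect cube.
Strategy: iterate y from -50 to 50, compute RHS = 20·y³ + 2, and check whether it is a (positive or negative) perfect cube.
Check small values of y:
  y = 0: RHS = 2 is not a perfect cube.
  y = 1: RHS = 22 is not a perfect cube.
  y = -1: RHS = -18 is not a perfect cube.
  y = 2: RHS = 162 is not a perfect cube.
  y = -2: RHS = -158 is not a perfect cube.
  y = 3: RHS = 542 is not a perfect cube.
  y = -3: RHS = -538 is not a perfect cube.
Continuing the search up to |y| = 50 finds no solutions either.
No (x, y) in the scanned range satisfies the equation.

No integer solutions with |y| ≤ 50.


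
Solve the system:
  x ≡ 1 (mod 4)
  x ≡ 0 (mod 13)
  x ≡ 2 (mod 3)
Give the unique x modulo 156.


Moduli 4, 13, 3 are pairwise coprime; by CRT there is a unique solution modulo M = 4 · 13 · 3 = 156.
Solve pairwise, accumulating the modulus:
  Start with x ≡ 1 (mod 4).
  Combine with x ≡ 0 (mod 13): since gcd(4, 13) = 1, we get a unique residue mod 52.
    Write x = 1 + 4·t and substitute into x ≡ 0 (mod 13): 4·t ≡ 0 − 1 = -1 (mod 13).
    Reduce coefficients mod 13: 4·t ≡ 12 (mod 13).
    The inverse of 4 mod 13 is 10 (since 4·10 = 40 = 3·13 + 1), so t ≡ 10·12 = 120 ≡ 3 (mod 13).
    Then x = 1 + 4·3 = 13, valid modulo lcm(4, 13) = 52: x ≡ 13 (mod 52).
  Combine with x ≡ 2 (mod 3): since gcd(52, 3) = 1, we get a unique residue mod 156.
    Write x = 13 + 52·t and substitute into x ≡ 2 (mod 3): 52·t ≡ 2 − 13 = -11 (mod 3).
    Reduce coefficients mod 3: 1·t ≡ 1 (mod 3).
    So t ≡ 1 (mod 3).
    Then x = 13 + 52·1 = 65, valid modulo lcm(52, 3) = 156: x ≡ 65 (mod 156).
Verify: 65 mod 4 = 1 ✓, 65 mod 13 = 0 ✓, 65 mod 3 = 2 ✓.

x ≡ 65 (mod 156).
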